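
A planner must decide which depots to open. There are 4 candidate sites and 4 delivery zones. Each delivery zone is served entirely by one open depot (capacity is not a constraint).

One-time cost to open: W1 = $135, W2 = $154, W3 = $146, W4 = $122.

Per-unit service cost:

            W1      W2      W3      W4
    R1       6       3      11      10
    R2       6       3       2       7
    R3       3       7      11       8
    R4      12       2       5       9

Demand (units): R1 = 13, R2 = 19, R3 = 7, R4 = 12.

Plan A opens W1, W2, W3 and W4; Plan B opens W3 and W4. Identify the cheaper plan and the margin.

Plan B is cheaper by 127.

Plan A: {W1, W2, W3, W4}: R1→W2 3·13=39, R2→W3 2·19=38, R3→W1 3·7=21, R4→W2 2·12=24. Service 122; fixed 557; total 679.
Plan B: {W3, W4}: R1→W4 10·13=130, R2→W3 2·19=38, R3→W4 8·7=56, R4→W3 5·12=60. Service 284; fixed 268; total 552.
Difference: |679 − 552| = 127.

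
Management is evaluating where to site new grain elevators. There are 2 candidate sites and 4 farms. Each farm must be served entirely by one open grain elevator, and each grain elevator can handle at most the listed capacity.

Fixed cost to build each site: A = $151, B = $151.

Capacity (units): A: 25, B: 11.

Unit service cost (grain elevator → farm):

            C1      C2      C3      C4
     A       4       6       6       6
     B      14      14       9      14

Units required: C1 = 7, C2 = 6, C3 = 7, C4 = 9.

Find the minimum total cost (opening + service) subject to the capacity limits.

Open {A, B}: C1→A 4·7=28, C2→A 6·6=36, C3→B 9·7=63, C4→A 6·9=54.
Loads: A carries 22/25, B carries 7/11. Service 181; fixed 302; total 483.
Next best feasible plan costs 510.

Minimum total cost: 483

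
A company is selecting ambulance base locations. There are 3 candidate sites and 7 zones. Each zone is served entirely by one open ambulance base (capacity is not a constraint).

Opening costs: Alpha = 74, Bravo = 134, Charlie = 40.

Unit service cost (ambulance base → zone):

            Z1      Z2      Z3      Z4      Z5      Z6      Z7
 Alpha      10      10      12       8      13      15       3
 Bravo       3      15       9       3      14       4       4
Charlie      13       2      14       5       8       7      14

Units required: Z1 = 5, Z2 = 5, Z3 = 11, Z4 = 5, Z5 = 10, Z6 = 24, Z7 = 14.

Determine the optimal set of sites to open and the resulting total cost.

For any fixed open set, each zone goes to its cheapest open site; total = fixed + service.
{Bravo, Charlie}: Z1→Bravo 3·5=15, Z2→Charlie 2·5=10, Z3→Bravo 9·11=99, Z4→Bravo 3·5=15, Z5→Charlie 8·10=80, Z6→Bravo 4·24=96, Z7→Bravo 4·14=56. Service 371; fixed 174; total 545.
{Alpha, Bravo, Charlie}: service 357 + fixed 248 = 605
{Alpha, Charlie}: service 507 + fixed 114 = 621
{Charlie}: service 698 + fixed 40 = 738
No other subset beats 545.

Open Bravo and Charlie; minimum total cost 545.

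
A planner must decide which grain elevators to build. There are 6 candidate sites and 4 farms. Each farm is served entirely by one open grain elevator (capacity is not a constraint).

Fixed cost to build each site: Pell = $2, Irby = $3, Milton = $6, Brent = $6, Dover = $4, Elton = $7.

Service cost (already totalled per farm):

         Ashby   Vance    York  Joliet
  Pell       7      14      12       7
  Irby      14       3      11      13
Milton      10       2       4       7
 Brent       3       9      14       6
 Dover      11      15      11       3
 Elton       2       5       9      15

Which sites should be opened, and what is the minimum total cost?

Open Milton and Brent; minimum total cost 27.

For any fixed open set, each farm goes to its cheapest open site; total = fixed + service.
{Milton, Brent}: Ashby→Brent 3, Vance→Milton 2, York→Milton 4, Joliet→Brent 6. Service 15; fixed 12; total 27.
{Pell, Milton}: service 20 + fixed 8 = 28
{Pell, Milton, Dover}: service 16 + fixed 12 = 28
{Pell, Irby, Milton, Brent, Dover, Elton}: service 11 + fixed 28 = 39
No other subset beats 27.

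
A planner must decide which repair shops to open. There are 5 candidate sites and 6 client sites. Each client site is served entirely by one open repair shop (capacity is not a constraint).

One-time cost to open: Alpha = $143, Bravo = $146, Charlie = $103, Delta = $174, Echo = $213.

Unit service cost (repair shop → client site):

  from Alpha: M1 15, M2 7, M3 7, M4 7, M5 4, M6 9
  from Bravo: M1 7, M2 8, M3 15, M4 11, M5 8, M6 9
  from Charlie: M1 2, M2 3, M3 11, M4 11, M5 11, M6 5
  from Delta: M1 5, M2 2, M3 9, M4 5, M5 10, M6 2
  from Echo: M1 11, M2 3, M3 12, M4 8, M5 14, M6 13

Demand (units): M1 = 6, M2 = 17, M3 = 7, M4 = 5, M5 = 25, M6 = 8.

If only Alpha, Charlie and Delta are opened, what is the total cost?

Each client site is assigned to its cheapest site among the open ones.
{Alpha, Charlie, Delta}: M1→Charlie 2·6=12, M2→Delta 2·17=34, M3→Alpha 7·7=49, M4→Delta 5·5=25, M5→Alpha 4·25=100, M6→Delta 2·8=16. Service 236; fixed 420; total 656.

Total cost: 656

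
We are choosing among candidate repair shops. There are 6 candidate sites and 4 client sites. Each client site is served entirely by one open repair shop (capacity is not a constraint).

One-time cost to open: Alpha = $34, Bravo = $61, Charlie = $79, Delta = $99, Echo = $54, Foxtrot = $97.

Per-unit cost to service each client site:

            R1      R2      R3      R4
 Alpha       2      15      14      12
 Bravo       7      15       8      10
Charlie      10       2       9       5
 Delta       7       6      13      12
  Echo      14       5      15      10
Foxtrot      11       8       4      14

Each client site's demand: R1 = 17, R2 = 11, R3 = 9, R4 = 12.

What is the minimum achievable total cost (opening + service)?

For any fixed open set, each client site goes to its cheapest open site; total = fixed + service.
{Alpha, Charlie}: R1→Alpha 2·17=34, R2→Charlie 2·11=22, R3→Charlie 9·9=81, R4→Charlie 5·12=60. Service 197; fixed 113; total 310.
{Alpha, Bravo, Charlie}: R1→Alpha 2·17=34, R2→Charlie 2·11=22, R3→Bravo 8·9=72, R4→Charlie 5·12=60. Service 188; fixed 174; total 362.
{Alpha, Charlie, Foxtrot}: R1→Alpha 2·17=34, R2→Charlie 2·11=22, R3→Foxtrot 4·9=36, R4→Charlie 5·12=60. Service 152; fixed 210; total 362.
{Alpha, Bravo, Charlie, Delta, Echo, Foxtrot}: service 152 + fixed 424 = 576
No other subset beats 310.

Minimum total cost: 310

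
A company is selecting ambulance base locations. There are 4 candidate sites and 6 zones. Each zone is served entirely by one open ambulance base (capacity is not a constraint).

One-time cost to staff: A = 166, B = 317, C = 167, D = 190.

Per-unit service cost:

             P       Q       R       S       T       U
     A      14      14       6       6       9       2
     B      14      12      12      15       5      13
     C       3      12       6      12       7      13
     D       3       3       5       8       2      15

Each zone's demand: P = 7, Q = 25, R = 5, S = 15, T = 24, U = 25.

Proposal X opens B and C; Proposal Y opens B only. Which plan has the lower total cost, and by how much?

Proposal Y is cheaper by 15.

Proposal X: {B, C}: P→C 3·7=21, Q→B 12·25=300, R→C 6·5=30, S→C 12·15=180, T→B 5·24=120, U→B 13·25=325. Service 976; fixed 484; total 1460.
Proposal Y: {B}: P→B 14·7=98, Q→B 12·25=300, R→B 12·5=60, S→B 15·15=225, T→B 5·24=120, U→B 13·25=325. Service 1128; fixed 317; total 1445.
Difference: |1460 − 1445| = 15.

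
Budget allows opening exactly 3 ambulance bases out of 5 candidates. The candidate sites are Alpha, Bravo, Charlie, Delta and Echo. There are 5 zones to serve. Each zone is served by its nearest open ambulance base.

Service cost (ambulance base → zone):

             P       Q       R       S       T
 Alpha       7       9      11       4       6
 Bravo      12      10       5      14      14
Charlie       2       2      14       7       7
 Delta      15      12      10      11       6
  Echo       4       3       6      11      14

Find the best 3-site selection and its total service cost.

Choose Alpha, Bravo and Charlie; total service cost 19.

With exactly 3 open, each zone uses its cheapest among the chosen.
{Alpha, Bravo, Charlie}: P→Charlie 2, Q→Charlie 2, R→Bravo 5, S→Alpha 4, T→Alpha 6. Service cost 19.
{Alpha, Charlie, Echo}: service cost 20
{Alpha, Bravo, Echo}: service cost 22
Among all 10 size-3 choices, {Alpha, Bravo, Charlie} is lowest.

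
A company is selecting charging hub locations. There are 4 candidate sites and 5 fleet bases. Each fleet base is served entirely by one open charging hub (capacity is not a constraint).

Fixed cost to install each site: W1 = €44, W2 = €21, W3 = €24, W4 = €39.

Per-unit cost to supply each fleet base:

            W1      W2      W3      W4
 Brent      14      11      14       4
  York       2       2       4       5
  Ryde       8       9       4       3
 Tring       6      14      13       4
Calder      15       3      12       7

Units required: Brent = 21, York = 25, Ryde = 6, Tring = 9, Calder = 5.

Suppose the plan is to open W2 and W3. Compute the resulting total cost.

Total cost: 482

Each fleet base is assigned to its cheapest site among the open ones.
{W2, W3}: Brent→W2 11·21=231, York→W2 2·25=50, Ryde→W3 4·6=24, Tring→W3 13·9=117, Calder→W2 3·5=15. Service 437; fixed 45; total 482.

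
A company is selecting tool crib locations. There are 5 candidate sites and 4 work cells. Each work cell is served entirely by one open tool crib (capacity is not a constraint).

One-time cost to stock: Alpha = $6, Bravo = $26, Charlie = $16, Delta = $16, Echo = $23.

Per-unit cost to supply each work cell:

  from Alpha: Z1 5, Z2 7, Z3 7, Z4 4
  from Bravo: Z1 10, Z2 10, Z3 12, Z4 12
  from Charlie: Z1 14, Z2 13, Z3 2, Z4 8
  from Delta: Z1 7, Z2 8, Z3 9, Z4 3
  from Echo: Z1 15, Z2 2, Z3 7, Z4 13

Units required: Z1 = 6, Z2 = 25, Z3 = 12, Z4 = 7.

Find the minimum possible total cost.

For any fixed open set, each work cell goes to its cheapest open site; total = fixed + service.
{Alpha, Charlie, Echo}: Z1→Alpha 5·6=30, Z2→Echo 2·25=50, Z3→Charlie 2·12=24, Z4→Alpha 4·7=28. Service 132; fixed 45; total 177.
{Alpha, Charlie, Delta, Echo}: service 125 + fixed 61 = 186
{Charlie, Delta, Echo}: service 137 + fixed 55 = 192
{Alpha, Bravo, Charlie, Delta, Echo}: Z1→Alpha 5·6=30, Z2→Echo 2·25=50, Z3→Charlie 2·12=24, Z4→Delta 3·7=21. Service 125; fixed 87; total 212.
No other subset beats 177.

Minimum total cost: 177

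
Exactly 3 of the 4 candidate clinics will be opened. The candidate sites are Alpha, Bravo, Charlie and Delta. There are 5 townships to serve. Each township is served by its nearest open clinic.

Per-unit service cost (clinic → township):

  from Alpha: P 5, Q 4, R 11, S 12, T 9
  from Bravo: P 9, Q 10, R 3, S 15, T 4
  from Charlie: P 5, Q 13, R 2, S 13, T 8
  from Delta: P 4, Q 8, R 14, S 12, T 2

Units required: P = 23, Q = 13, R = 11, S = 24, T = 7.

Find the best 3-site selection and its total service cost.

With exactly 3 open, each township uses its cheapest among the chosen.
{Alpha, Charlie, Delta}: P→Delta 4·23=92, Q→Alpha 4·13=52, R→Charlie 2·11=22, S→Alpha 12·24=288, T→Delta 2·7=14. Service cost 468.
{Alpha, Bravo, Delta}: service cost 479
{Alpha, Bravo, Charlie}: service cost 505
Among all 4 size-3 choices, {Alpha, Charlie, Delta} is lowest.

Choose Alpha, Charlie and Delta; total service cost 468.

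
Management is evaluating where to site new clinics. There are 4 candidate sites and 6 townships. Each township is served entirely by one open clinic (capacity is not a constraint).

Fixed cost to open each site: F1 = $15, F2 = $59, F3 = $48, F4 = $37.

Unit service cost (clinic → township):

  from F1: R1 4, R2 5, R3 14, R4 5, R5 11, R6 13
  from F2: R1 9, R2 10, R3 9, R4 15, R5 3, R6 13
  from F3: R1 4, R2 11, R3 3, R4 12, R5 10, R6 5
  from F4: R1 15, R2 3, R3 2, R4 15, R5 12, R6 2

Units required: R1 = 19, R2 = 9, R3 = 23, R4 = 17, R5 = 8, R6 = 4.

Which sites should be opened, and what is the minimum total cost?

For any fixed open set, each township goes to its cheapest open site; total = fixed + service.
{F1, F2, F4}: R1→F1 4·19=76, R2→F4 3·9=27, R3→F4 2·23=46, R4→F1 5·17=85, R5→F2 3·8=24, R6→F4 2·4=8. Service 266; fixed 111; total 377.
{F1, F4}: service 330 + fixed 52 = 382
{F1, F3, F4}: service 322 + fixed 100 = 422
{F1, F2, F3, F4}: service 266 + fixed 159 = 425
No other subset beats 377.

Open F1, F2 and F4; minimum total cost 377.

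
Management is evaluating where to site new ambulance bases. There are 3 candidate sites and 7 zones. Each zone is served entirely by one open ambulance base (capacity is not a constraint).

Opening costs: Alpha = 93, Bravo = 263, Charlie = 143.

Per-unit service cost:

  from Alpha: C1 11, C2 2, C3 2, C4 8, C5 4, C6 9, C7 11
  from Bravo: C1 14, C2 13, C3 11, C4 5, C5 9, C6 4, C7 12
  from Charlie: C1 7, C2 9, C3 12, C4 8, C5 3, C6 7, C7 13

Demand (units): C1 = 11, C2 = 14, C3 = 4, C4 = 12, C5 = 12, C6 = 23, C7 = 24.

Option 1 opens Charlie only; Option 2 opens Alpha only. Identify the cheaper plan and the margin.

Option 1: {Charlie}: C1→Charlie 7·11=77, C2→Charlie 9·14=126, C3→Charlie 12·4=48, C4→Charlie 8·12=96, C5→Charlie 3·12=36, C6→Charlie 7·23=161, C7→Charlie 13·24=312. Service 856; fixed 143; total 999.
Option 2: {Alpha}: C1→Alpha 11·11=121, C2→Alpha 2·14=28, C3→Alpha 2·4=8, C4→Alpha 8·12=96, C5→Alpha 4·12=48, C6→Alpha 9·23=207, C7→Alpha 11·24=264. Service 772; fixed 93; total 865.
Difference: |999 − 865| = 134.

Option 2 is cheaper by 134.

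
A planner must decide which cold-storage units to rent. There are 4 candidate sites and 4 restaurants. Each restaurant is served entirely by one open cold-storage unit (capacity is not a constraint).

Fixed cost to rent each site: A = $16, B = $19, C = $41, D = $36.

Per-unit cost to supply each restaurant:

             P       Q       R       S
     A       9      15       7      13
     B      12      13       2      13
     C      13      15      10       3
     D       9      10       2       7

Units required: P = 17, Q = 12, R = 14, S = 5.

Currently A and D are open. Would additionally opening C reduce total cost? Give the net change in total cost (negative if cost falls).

Current service cost with {A, D}: 336.
Adding C: each restaurant re-picks its cheapest; new service cost 316, saving 20.
Extra fixed cost: 41. Net change = 41 − 20 = 21.
(Totals: 388 → 409.)

No — net change +21 (cost rises by 21).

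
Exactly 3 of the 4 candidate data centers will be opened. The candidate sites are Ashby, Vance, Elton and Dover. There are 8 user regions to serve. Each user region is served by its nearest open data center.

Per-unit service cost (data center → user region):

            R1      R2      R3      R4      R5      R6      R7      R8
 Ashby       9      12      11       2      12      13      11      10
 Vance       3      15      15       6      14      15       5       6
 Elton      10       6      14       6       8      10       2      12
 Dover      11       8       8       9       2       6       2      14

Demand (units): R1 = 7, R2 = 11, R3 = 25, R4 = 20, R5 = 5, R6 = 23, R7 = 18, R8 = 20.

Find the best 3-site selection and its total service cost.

Choose Ashby, Vance and Dover; total service cost 653.

With exactly 3 open, each user region uses its cheapest among the chosen.
{Ashby, Vance, Dover}: R1→Vance 3·7=21, R2→Dover 8·11=88, R3→Dover 8·25=200, R4→Ashby 2·20=40, R5→Dover 2·5=10, R6→Dover 6·23=138, R7→Dover 2·18=36, R8→Vance 6·20=120. Service cost 653.
{Vance, Elton, Dover}: service cost 711
{Ashby, Elton, Dover}: service cost 753
Among all 4 size-3 choices, {Ashby, Vance, Dover} is lowest.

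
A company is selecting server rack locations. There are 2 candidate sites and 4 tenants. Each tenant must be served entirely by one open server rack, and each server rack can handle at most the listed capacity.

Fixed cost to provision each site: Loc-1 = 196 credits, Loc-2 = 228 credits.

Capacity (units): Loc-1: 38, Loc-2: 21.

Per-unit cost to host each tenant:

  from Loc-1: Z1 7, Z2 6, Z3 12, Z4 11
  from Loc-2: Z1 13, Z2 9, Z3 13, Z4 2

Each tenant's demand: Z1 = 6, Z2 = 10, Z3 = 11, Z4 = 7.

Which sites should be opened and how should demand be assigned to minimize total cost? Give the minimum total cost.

Open {Loc-1}: Z1→Loc-1 7·6=42, Z2→Loc-1 6·10=60, Z3→Loc-1 12·11=132, Z4→Loc-1 11·7=77.
Loads: Loc-1 carries 34/38. Service 311; fixed 196; total 507.
Next best feasible plan costs 672.

Minimum total cost: 507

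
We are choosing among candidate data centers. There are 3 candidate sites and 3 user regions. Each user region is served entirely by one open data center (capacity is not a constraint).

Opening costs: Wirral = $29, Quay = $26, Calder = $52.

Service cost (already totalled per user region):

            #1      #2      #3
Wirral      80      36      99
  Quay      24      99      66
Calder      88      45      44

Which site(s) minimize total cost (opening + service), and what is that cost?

Open Wirral and Quay; minimum total cost 181.

For any fixed open set, each user region goes to its cheapest open site; total = fixed + service.
{Wirral, Quay}: #1→Quay 24, #2→Wirral 36, #3→Quay 66. Service 126; fixed 55; total 181.
{Quay, Calder}: #1→Quay 24, #2→Calder 45, #3→Calder 44. Service 113; fixed 78; total 191.
{Wirral, Quay, Calder}: service 104 + fixed 107 = 211
{Quay}: #1→Quay 24, #2→Quay 99, #3→Quay 66. Service 189; fixed 26; total 215.
No other subset beats 181.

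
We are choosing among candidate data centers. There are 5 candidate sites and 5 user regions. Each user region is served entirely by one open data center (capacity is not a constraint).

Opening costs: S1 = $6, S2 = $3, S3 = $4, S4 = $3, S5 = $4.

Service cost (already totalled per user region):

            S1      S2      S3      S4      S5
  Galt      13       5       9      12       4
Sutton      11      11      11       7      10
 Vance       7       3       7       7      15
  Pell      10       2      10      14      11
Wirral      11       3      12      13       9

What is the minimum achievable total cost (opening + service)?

For any fixed open set, each user region goes to its cheapest open site; total = fixed + service.
{S2, S4}: Galt→S2 5, Sutton→S4 7, Vance→S2 3, Pell→S2 2, Wirral→S2 3. Service 20; fixed 6; total 26.
{S2}: Galt→S2 5, Sutton→S2 11, Vance→S2 3, Pell→S2 2, Wirral→S2 3. Service 24; fixed 3; total 27.
{S2, S4, S5}: service 19 + fixed 10 = 29
{S1, S2, S3, S4, S5}: Galt→S5 4, Sutton→S4 7, Vance→S2 3, Pell→S2 2, Wirral→S2 3. Service 19; fixed 20; total 39.
No other subset beats 26.

Minimum total cost: 26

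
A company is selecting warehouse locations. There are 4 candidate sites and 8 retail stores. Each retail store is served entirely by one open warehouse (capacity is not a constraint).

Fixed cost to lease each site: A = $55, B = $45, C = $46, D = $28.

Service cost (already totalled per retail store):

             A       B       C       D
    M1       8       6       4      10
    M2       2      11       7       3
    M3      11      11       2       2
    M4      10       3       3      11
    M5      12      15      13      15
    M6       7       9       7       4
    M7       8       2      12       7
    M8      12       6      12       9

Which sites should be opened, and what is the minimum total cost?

For any fixed open set, each retail store goes to its cheapest open site; total = fixed + service.
{D}: M1→D 10, M2→D 3, M3→D 2, M4→D 11, M5→D 15, M6→D 4, M7→D 7, M8→D 9. Service 61; fixed 28; total 89.
{C}: service 60 + fixed 46 = 106
{B}: service 63 + fixed 45 = 108
{A, B, C, D}: M1→C 4, M2→A 2, M3→C 2, M4→B 3, M5→A 12, M6→D 4, M7→B 2, M8→B 6. Service 35; fixed 174; total 209.
No other subset beats 89.

Open D only; minimum total cost 89.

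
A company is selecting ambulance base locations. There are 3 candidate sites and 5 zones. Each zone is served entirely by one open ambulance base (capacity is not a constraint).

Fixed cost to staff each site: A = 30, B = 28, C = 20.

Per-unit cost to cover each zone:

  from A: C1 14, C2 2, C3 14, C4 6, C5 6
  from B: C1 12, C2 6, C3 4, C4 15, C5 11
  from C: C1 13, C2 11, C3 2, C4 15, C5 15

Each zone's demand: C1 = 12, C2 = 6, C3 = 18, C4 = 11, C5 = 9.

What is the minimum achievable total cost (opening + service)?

For any fixed open set, each zone goes to its cheapest open site; total = fixed + service.
{A, C}: C1→C 13·12=156, C2→A 2·6=12, C3→C 2·18=36, C4→A 6·11=66, C5→A 6·9=54. Service 324; fixed 50; total 374.
{A, B, C}: service 312 + fixed 78 = 390
{A, B}: C1→B 12·12=144, C2→A 2·6=12, C3→B 4·18=72, C4→A 6·11=66, C5→A 6·9=54. Service 348; fixed 58; total 406.
{C}: service 558 + fixed 20 = 578
No other subset beats 374.

Minimum total cost: 374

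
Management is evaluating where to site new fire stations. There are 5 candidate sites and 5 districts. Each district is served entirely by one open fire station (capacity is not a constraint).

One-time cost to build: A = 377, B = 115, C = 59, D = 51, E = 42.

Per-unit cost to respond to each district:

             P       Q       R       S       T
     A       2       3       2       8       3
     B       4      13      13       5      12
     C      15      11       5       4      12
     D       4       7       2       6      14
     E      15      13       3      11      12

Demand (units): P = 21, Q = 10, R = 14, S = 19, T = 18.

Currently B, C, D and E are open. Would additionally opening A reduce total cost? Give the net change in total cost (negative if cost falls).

No — net change +133 (cost rises by 133).

Current service cost with {B, C, D, E}: 474.
Adding A: each district re-picks its cheapest; new service cost 230, saving 244.
Extra fixed cost: 377. Net change = 377 − 244 = 133.
(Totals: 741 → 874.)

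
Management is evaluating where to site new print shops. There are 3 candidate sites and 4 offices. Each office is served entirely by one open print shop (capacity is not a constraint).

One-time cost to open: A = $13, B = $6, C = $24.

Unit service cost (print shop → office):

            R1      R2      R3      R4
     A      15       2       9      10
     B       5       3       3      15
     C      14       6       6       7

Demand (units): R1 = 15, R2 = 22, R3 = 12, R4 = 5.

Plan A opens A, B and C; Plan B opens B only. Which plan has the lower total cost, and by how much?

Plan A: {A, B, C}: R1→B 5·15=75, R2→A 2·22=44, R3→B 3·12=36, R4→C 7·5=35. Service 190; fixed 43; total 233.
Plan B: {B}: R1→B 5·15=75, R2→B 3·22=66, R3→B 3·12=36, R4→B 15·5=75. Service 252; fixed 6; total 258.
Difference: |233 − 258| = 25.

Plan A is cheaper by 25.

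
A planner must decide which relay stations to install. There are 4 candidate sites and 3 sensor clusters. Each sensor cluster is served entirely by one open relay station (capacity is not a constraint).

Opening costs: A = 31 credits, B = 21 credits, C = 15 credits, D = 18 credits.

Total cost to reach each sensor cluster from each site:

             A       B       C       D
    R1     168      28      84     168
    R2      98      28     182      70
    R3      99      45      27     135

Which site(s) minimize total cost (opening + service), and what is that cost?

Open B and C; minimum total cost 119.

For any fixed open set, each sensor cluster goes to its cheapest open site; total = fixed + service.
{B, C}: R1→B 28, R2→B 28, R3→C 27. Service 83; fixed 36; total 119.
{B}: service 101 + fixed 21 = 122
{B, C, D}: service 83 + fixed 54 = 137
{A, B, C, D}: service 83 + fixed 85 = 168
No other subset beats 119.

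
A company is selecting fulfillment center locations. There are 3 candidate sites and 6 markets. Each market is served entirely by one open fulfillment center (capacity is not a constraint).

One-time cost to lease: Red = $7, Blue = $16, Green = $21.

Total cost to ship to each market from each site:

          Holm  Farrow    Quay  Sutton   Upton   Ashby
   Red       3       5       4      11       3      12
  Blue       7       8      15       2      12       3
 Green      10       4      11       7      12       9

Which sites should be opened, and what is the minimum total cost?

Open Red and Blue; minimum total cost 43.

For any fixed open set, each market goes to its cheapest open site; total = fixed + service.
{Red, Blue}: Holm→Red 3, Farrow→Red 5, Quay→Red 4, Sutton→Blue 2, Upton→Red 3, Ashby→Blue 3. Service 20; fixed 23; total 43.
{Red}: service 38 + fixed 7 = 45
{Red, Green}: service 30 + fixed 28 = 58
{Red, Blue, Green}: Holm→Red 3, Farrow→Green 4, Quay→Red 4, Sutton→Blue 2, Upton→Red 3, Ashby→Blue 3. Service 19; fixed 44; total 63.
No other subset beats 43.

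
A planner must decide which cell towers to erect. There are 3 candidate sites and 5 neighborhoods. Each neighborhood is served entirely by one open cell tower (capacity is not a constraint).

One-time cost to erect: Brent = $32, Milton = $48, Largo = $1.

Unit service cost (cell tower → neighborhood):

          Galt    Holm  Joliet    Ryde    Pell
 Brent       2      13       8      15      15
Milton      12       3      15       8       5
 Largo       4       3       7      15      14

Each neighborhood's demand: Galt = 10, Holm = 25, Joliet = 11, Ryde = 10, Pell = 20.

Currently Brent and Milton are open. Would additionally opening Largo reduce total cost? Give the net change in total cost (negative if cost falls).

Current service cost with {Brent, Milton}: 363.
Adding Largo: each neighborhood re-picks its cheapest; new service cost 352, saving 11.
Extra fixed cost: 1. Net change = 1 − 11 = -10.
(Totals: 443 → 433.)

Yes — net change −10 (cost falls by 10).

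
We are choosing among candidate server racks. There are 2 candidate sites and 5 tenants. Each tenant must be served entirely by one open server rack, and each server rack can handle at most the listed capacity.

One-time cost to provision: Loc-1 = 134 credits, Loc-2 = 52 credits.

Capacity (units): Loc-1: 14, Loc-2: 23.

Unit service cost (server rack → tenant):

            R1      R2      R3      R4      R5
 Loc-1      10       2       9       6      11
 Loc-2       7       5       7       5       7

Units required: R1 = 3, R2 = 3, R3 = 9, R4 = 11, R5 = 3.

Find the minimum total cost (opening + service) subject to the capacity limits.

Open {Loc-1, Loc-2}: R1→Loc-1 10·3=30, R2→Loc-1 2·3=6, R3→Loc-2 7·9=63, R4→Loc-2 5·11=55, R5→Loc-2 7·3=21.
Loads: Loc-1 carries 6/14, Loc-2 carries 23/23. Service 175; fixed 186; total 361.
Next best feasible plan costs 363.

Minimum total cost: 361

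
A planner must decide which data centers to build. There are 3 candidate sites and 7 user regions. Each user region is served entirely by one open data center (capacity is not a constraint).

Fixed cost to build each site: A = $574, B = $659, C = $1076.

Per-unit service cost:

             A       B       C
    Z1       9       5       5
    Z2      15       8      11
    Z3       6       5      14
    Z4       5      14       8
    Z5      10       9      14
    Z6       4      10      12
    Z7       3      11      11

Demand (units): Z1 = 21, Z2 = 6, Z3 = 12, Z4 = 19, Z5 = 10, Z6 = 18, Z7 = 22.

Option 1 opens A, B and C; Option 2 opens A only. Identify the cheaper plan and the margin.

Option 2 is cheaper by 1587.

Option 1: {A, B, C}: Z1→B 5·21=105, Z2→B 8·6=48, Z3→B 5·12=60, Z4→A 5·19=95, Z5→B 9·10=90, Z6→A 4·18=72, Z7→A 3·22=66. Service 536; fixed 2309; total 2845.
Option 2: {A}: Z1→A 9·21=189, Z2→A 15·6=90, Z3→A 6·12=72, Z4→A 5·19=95, Z5→A 10·10=100, Z6→A 4·18=72, Z7→A 3·22=66. Service 684; fixed 574; total 1258.
Difference: |2845 − 1258| = 1587.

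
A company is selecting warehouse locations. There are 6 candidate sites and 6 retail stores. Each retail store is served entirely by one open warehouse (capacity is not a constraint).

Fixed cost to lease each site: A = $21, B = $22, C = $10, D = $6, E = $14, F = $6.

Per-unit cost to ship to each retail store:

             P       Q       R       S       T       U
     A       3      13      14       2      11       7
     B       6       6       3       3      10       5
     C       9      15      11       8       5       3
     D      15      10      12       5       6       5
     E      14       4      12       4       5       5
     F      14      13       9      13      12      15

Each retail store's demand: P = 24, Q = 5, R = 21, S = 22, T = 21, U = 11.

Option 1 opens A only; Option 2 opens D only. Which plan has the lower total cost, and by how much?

Option 1: {A}: P→A 3·24=72, Q→A 13·5=65, R→A 14·21=294, S→A 2·22=44, T→A 11·21=231, U→A 7·11=77. Service 783; fixed 21; total 804.
Option 2: {D}: P→D 15·24=360, Q→D 10·5=50, R→D 12·21=252, S→D 5·22=110, T→D 6·21=126, U→D 5·11=55. Service 953; fixed 6; total 959.
Difference: |804 − 959| = 155.

Option 1 is cheaper by 155.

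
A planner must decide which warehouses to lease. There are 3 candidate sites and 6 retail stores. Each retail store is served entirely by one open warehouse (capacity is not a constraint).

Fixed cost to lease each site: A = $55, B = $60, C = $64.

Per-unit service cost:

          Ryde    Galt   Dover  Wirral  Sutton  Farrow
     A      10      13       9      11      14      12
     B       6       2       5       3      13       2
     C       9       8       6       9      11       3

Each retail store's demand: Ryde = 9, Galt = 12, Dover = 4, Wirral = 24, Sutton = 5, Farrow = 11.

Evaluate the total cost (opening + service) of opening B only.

Each retail store is assigned to its cheapest site among the open ones.
{B}: Ryde→B 6·9=54, Galt→B 2·12=24, Dover→B 5·4=20, Wirral→B 3·24=72, Sutton→B 13·5=65, Farrow→B 2·11=22. Service 257; fixed 60; total 317.

Total cost: 317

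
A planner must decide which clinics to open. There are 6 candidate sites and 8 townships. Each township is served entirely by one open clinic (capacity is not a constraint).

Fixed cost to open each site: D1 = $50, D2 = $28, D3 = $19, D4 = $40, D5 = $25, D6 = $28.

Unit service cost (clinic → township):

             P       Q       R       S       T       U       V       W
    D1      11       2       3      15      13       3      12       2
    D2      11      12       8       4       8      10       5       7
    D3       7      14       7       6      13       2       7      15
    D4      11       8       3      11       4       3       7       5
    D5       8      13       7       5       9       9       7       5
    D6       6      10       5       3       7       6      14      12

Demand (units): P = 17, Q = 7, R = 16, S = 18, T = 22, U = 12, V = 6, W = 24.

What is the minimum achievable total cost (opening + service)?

For any fixed open set, each township goes to its cheapest open site; total = fixed + service.
{D1, D4, D6}: P→D6 6·17=102, Q→D1 2·7=14, R→D1 3·16=48, S→D6 3·18=54, T→D4 4·22=88, U→D1 3·12=36, V→D4 7·6=42, W→D1 2·24=48. Service 432; fixed 118; total 550.
{D1, D3, D4, D6}: service 420 + fixed 137 = 557
{D1, D2, D4, D6}: service 420 + fixed 146 = 566
{D1, D2, D3, D4, D5, D6}: service 408 + fixed 190 = 598
No other subset beats 550.

Minimum total cost: 550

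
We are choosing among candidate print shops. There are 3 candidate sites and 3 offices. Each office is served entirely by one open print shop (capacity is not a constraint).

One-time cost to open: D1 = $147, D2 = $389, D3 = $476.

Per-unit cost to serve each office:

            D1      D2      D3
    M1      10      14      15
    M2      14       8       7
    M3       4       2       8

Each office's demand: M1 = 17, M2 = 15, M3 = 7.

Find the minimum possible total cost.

For any fixed open set, each office goes to its cheapest open site; total = fixed + service.
{D1}: M1→D1 10·17=170, M2→D1 14·15=210, M3→D1 4·7=28. Service 408; fixed 147; total 555.
{D2}: service 372 + fixed 389 = 761
{D1, D2}: M1→D1 10·17=170, M2→D2 8·15=120, M3→D2 2·7=14. Service 304; fixed 536; total 840.
{D1, D2, D3}: service 289 + fixed 1012 = 1301
No other subset beats 555.

Minimum total cost: 555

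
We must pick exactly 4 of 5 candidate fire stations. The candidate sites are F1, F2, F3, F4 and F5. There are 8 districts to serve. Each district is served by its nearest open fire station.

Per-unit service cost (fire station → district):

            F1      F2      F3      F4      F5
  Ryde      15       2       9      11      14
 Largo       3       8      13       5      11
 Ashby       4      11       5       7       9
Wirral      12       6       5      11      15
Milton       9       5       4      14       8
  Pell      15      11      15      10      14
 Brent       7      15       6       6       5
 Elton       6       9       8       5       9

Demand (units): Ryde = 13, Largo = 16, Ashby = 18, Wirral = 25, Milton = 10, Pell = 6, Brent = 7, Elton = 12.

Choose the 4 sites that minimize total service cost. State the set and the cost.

With exactly 4 open, each district uses its cheapest among the chosen.
{F1, F2, F3, F4}: Ryde→F2 2·13=26, Largo→F1 3·16=48, Ashby→F1 4·18=72, Wirral→F3 5·25=125, Milton→F3 4·10=40, Pell→F4 10·6=60, Brent→F3 6·7=42, Elton→F4 5·12=60. Service cost 473.
{F1, F2, F3, F5}: service cost 484
{F1, F2, F4, F5}: service cost 501
Among all 5 size-4 choices, {F1, F2, F3, F4} is lowest.

Choose F1, F2, F3 and F4; total service cost 473.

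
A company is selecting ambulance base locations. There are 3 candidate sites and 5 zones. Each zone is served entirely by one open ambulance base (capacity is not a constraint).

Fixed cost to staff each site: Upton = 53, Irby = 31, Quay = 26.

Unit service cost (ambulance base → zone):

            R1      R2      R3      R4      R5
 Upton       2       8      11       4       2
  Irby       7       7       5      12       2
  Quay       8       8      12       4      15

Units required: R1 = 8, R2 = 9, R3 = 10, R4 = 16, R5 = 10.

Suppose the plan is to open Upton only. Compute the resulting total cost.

Each zone is assigned to its cheapest site among the open ones.
{Upton}: R1→Upton 2·8=16, R2→Upton 8·9=72, R3→Upton 11·10=110, R4→Upton 4·16=64, R5→Upton 2·10=20. Service 282; fixed 53; total 335.

Total cost: 335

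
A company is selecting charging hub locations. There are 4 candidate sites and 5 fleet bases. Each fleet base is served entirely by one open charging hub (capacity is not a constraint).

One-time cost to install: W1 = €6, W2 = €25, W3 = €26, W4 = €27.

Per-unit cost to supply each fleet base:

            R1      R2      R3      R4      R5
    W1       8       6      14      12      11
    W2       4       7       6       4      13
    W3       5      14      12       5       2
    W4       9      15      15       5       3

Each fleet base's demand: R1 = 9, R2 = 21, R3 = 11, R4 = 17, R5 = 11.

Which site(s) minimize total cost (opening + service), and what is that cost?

For any fixed open set, each fleet base goes to its cheapest open site; total = fixed + service.
{W1, W2, W3}: R1→W2 4·9=36, R2→W1 6·21=126, R3→W2 6·11=66, R4→W2 4·17=68, R5→W3 2·11=22. Service 318; fixed 57; total 375.
{W1, W2, W4}: service 329 + fixed 58 = 387
{W2, W3}: R1→W2 4·9=36, R2→W2 7·21=147, R3→W2 6·11=66, R4→W2 4·17=68, R5→W3 2·11=22. Service 339; fixed 51; total 390.
{W1, W2, W3, W4}: R1→W2 4·9=36, R2→W1 6·21=126, R3→W2 6·11=66, R4→W2 4·17=68, R5→W3 2·11=22. Service 318; fixed 84; total 402.
No other subset beats 375.

Open W1, W2 and W3; minimum total cost 375.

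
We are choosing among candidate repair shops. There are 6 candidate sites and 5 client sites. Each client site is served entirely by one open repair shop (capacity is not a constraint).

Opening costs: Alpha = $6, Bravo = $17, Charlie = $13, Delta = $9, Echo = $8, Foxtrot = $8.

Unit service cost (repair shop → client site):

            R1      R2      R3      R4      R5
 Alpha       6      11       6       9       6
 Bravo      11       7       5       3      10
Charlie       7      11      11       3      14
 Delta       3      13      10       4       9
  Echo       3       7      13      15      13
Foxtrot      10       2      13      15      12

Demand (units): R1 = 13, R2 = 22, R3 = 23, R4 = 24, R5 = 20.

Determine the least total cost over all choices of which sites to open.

Minimum total cost: 429

For any fixed open set, each client site goes to its cheapest open site; total = fixed + service.
{Alpha, Bravo, Echo, Foxtrot}: R1→Echo 3·13=39, R2→Foxtrot 2·22=44, R3→Bravo 5·23=115, R4→Bravo 3·24=72, R5→Alpha 6·20=120. Service 390; fixed 39; total 429.
{Alpha, Bravo, Delta, Foxtrot}: service 390 + fixed 40 = 430
{Alpha, Bravo, Delta, Echo, Foxtrot}: R1→Delta 3·13=39, R2→Foxtrot 2·22=44, R3→Bravo 5·23=115, R4→Bravo 3·24=72, R5→Alpha 6·20=120. Service 390; fixed 48; total 438.
{Alpha, Bravo, Charlie, Delta, Echo, Foxtrot}: R1→Delta 3·13=39, R2→Foxtrot 2·22=44, R3→Bravo 5·23=115, R4→Bravo 3·24=72, R5→Alpha 6·20=120. Service 390; fixed 61; total 451.
No other subset beats 429.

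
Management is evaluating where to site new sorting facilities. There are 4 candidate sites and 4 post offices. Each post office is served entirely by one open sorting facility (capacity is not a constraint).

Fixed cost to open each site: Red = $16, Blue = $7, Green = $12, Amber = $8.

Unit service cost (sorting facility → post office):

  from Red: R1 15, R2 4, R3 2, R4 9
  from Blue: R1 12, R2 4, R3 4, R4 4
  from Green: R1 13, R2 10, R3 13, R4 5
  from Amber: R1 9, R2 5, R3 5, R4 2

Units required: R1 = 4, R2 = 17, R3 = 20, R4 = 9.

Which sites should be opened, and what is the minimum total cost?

For any fixed open set, each post office goes to its cheapest open site; total = fixed + service.
{Red, Amber}: R1→Amber 9·4=36, R2→Red 4·17=68, R3→Red 2·20=40, R4→Amber 2·9=18. Service 162; fixed 24; total 186.
{Red, Blue, Amber}: R1→Amber 9·4=36, R2→Red 4·17=68, R3→Red 2·20=40, R4→Amber 2·9=18. Service 162; fixed 31; total 193.
{Red, Green, Amber}: service 162 + fixed 36 = 198
{Red, Blue, Green, Amber}: R1→Amber 9·4=36, R2→Red 4·17=68, R3→Red 2·20=40, R4→Amber 2·9=18. Service 162; fixed 43; total 205.
No other subset beats 186.

Open Red and Amber; minimum total cost 186.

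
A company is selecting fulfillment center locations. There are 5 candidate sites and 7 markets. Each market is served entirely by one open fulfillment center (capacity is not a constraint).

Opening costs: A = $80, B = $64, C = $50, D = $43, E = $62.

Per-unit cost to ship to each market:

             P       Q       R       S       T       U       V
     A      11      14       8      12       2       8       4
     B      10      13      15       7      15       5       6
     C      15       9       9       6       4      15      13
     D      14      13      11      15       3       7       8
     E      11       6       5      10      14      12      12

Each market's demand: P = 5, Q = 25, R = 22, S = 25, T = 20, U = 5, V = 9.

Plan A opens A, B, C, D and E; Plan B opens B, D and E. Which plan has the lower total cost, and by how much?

Plan A: {A, B, C, D, E}: P→B 10·5=50, Q→E 6·25=150, R→E 5·22=110, S→C 6·25=150, T→A 2·20=40, U→B 5·5=25, V→A 4·9=36. Service 561; fixed 299; total 860.
Plan B: {B, D, E}: P→B 10·5=50, Q→E 6·25=150, R→E 5·22=110, S→B 7·25=175, T→D 3·20=60, U→B 5·5=25, V→B 6·9=54. Service 624; fixed 169; total 793.
Difference: |860 − 793| = 67.

Plan B is cheaper by 67.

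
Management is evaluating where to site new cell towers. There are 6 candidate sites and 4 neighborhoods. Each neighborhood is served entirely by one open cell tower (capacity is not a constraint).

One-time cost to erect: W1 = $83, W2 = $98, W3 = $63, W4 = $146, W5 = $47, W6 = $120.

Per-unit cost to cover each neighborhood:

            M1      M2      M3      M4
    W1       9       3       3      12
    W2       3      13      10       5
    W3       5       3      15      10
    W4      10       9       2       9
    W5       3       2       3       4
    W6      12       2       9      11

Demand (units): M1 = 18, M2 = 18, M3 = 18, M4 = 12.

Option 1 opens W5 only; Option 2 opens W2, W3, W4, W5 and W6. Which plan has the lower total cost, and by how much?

Option 1 is cheaper by 409.

Option 1: {W5}: M1→W5 3·18=54, M2→W5 2·18=36, M3→W5 3·18=54, M4→W5 4·12=48. Service 192; fixed 47; total 239.
Option 2: {W2, W3, W4, W5, W6}: M1→W2 3·18=54, M2→W5 2·18=36, M3→W4 2·18=36, M4→W5 4·12=48. Service 174; fixed 474; total 648.
Difference: |239 − 648| = 409.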